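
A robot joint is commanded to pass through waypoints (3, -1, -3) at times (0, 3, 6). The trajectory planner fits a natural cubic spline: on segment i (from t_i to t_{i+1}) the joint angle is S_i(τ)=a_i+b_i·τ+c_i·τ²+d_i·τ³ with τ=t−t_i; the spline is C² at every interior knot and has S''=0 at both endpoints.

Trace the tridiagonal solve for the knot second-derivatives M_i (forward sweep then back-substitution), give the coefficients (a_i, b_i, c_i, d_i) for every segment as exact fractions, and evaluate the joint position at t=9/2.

  seg 0: a=3 b=-3/2 c=0 d=1/54
  seg 1: a=-1 b=-1 c=1/6 d=-1/54
S(9/2) = -35/16

Δ: Δ0=-4/3, Δ1=-2/3
row 1: diag=12, rhs=4; c'=1/4, d'=1/3
back: M1=1/3
M: M0=0, M1=1/3, M2=0
seg 0: a=3, c=M0/2=0, d=(M1−M0)/(6·3)=1/54, b=Δ0−h0·(2M0+M1)/6=-3/2
seg 1: a=-1, c=M1/2=1/6, d=(M2−M1)/(6·3)=-1/54, b=Δ1−h1·(2M1+M2)/6=-1
t_q=9/2 → seg 1, τ=3/2; S=-1+-1·τ+1/6·τ²+-1/54·τ³=-35/16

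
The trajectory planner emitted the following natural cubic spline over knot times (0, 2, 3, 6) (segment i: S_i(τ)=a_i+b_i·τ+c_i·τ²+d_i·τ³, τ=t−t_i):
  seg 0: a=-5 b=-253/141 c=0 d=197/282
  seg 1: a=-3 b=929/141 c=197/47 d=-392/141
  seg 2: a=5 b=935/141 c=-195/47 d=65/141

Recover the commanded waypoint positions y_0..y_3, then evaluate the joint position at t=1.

y_0=-5 y_1=-3 y_2=5 y_3=0
S(1) = -573/94

y_0 = S_0(0) = a_0 = -5
y_1 = S_1(0) = a_1 = -3
y_2 = S_2(0) = a_2 = 5
y_3 = S_2(3) = 0
t_q=1 is in segment 0 (τ=1); S_0(τ)=-573/94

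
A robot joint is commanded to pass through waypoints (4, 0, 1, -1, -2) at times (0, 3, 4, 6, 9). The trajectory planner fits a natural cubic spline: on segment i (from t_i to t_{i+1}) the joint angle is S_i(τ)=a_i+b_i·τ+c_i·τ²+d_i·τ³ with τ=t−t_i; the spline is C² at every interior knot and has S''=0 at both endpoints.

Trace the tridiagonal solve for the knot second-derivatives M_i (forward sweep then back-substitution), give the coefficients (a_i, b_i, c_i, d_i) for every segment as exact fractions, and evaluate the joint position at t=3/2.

Δ: Δ0=-4/3, Δ1=1, Δ2=-1, Δ3=-1/3
row 1: diag=8, rhs=14; c'=1/8, d'=7/4
row 2: denom=6−1·1/8=47/8; d'=(-12−1·7/4)/(47/8)=-110/47
row 3: denom=10−2·16/47=438/47; d'=(4−2·-110/47)/(438/47)=68/73
back: M3=68/73
back: M2=-110/47−16/47·68/73=-194/73
back: M1=7/4−1/8·-194/73=152/73
M: M0=0, M1=152/73, M2=-194/73, M3=68/73, M4=0
seg 0: a=4, c=M0/2=0, d=(M1−M0)/(6·3)=76/657, b=Δ0−h0·(2M0+M1)/6=-520/219
seg 1: a=0, c=M1/2=76/73, d=(M2−M1)/(6·1)=-173/219, b=Δ1−h1·(2M1+M2)/6=164/219
seg 2: a=1, c=M2/2=-97/73, d=(M3−M2)/(6·2)=131/438, b=Δ2−h2·(2M2+M3)/6=101/219
seg 3: a=-1, c=M3/2=34/73, d=(M4−M3)/(6·3)=-34/657, b=Δ3−h3·(2M3+M4)/6=-277/219
t_q=3/2 → seg 0, τ=3/2; S=4+-520/219·τ+0·τ²+76/657·τ³=121/146

  seg 0: a=4 b=-520/219 c=0 d=76/657
  seg 1: a=0 b=164/219 c=76/73 d=-173/219
  seg 2: a=1 b=101/219 c=-97/73 d=131/438
  seg 3: a=-1 b=-277/219 c=34/73 d=-34/657
S(3/2) = 121/146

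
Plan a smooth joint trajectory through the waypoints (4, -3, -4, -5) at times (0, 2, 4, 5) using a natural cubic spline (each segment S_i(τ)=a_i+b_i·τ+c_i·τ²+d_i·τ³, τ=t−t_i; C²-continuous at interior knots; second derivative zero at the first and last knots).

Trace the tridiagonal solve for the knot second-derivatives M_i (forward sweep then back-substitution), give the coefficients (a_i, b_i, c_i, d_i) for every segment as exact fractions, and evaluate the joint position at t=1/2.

Δ: Δ0=-7/2, Δ1=-1/2, Δ2=-1
row 1: diag=8, rhs=18; c'=1/4, d'=9/4
row 2: denom=6−2·1/4=11/2; d'=(-3−2·9/4)/(11/2)=-15/11
back: M2=-15/11
back: M1=9/4−1/4·-15/11=57/22
M: M0=0, M1=57/22, M2=-15/11, M3=0
seg 0: a=4, c=M0/2=0, d=(M1−M0)/(6·2)=19/88, b=Δ0−h0·(2M0+M1)/6=-48/11
seg 1: a=-3, c=M1/2=57/44, d=(M2−M1)/(6·2)=-29/88, b=Δ1−h1·(2M1+M2)/6=-39/22
seg 2: a=-4, c=M2/2=-15/22, d=(M3−M2)/(6·1)=5/22, b=Δ2−h2·(2M2+M3)/6=-6/11
t_q=1/2 → seg 0, τ=1/2; S=4+-48/11·τ+0·τ²+19/88·τ³=1299/704

  seg 0: a=4 b=-48/11 c=0 d=19/88
  seg 1: a=-3 b=-39/22 c=57/44 d=-29/88
  seg 2: a=-4 b=-6/11 c=-15/22 d=5/22
S(1/2) = 1299/704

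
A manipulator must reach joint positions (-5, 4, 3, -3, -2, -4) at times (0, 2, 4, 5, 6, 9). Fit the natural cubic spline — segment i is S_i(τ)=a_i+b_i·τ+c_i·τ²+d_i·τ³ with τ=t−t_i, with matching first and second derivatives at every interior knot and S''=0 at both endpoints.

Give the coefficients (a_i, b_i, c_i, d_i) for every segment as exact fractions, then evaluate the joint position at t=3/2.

  seg 0: a=-5 b=5038/975 c=0 d=-1301/7800
  seg 1: a=4 b=6173/1950 c=-1301/1300 d=-649/1560
  seg 2: a=3 b=-5684/975 c=-2273/650 d=499/150
  seg 3: a=-3 b=-1109/390 c=2107/325 d=-5147/1950
  seg 4: a=-2 b=2149/975 c=-933/650 d=311/1950
S(3/2) = 45507/20800

Δ: Δ0=9/2, Δ1=-1/2, Δ2=-6, Δ3=1, Δ4=-2/3
row 1: diag=8, rhs=-30; c'=1/4, d'=-15/4
row 2: denom=6−2·1/4=11/2; d'=(-33−2·-15/4)/(11/2)=-51/11
row 3: denom=4−1·2/11=42/11; d'=(42−1·-51/11)/(42/11)=171/14
row 4: denom=8−1·11/42=325/42; d'=(-10−1·171/14)/(325/42)=-933/325
back: M4=-933/325
back: M3=171/14−11/42·-933/325=4214/325
back: M2=-51/11−2/11·4214/325=-2273/325
back: M1=-15/4−1/4·-2273/325=-1301/650
M: M0=0, M1=-1301/650, M2=-2273/325, M3=4214/325, M4=-933/325, M5=0
seg 0: a=-5, c=M0/2=0, d=(M1−M0)/(6·2)=-1301/7800, b=Δ0−h0·(2M0+M1)/6=5038/975
seg 1: a=4, c=M1/2=-1301/1300, d=(M2−M1)/(6·2)=-649/1560, b=Δ1−h1·(2M1+M2)/6=6173/1950
seg 2: a=3, c=M2/2=-2273/650, d=(M3−M2)/(6·1)=499/150, b=Δ2−h2·(2M2+M3)/6=-5684/975
seg 3: a=-3, c=M3/2=2107/325, d=(M4−M3)/(6·1)=-5147/1950, b=Δ3−h3·(2M3+M4)/6=-1109/390
seg 4: a=-2, c=M4/2=-933/650, d=(M5−M4)/(6·3)=311/1950, b=Δ4−h4·(2M4+M5)/6=2149/975
t_q=3/2 → seg 0, τ=3/2; S=-5+5038/975·τ+0·τ²+-1301/7800·τ³=45507/20800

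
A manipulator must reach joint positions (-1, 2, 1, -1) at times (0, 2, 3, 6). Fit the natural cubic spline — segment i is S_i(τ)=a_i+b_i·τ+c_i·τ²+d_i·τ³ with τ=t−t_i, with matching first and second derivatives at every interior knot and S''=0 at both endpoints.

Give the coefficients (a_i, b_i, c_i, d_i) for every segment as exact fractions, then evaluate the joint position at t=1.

  seg 0: a=-1 b=667/282 c=0 d=-61/282
  seg 1: a=2 b=-65/282 c=-61/47 d=149/282
  seg 2: a=1 b=-175/141 c=27/94 d=-3/94
S(1) = 54/47

Δ: Δ0=3/2, Δ1=-1, Δ2=-2/3
row 1: diag=6, rhs=-15; c'=1/6, d'=-5/2
row 2: denom=8−1·1/6=47/6; d'=(2−1·-5/2)/(47/6)=27/47
back: M2=27/47
back: M1=-5/2−1/6·27/47=-122/47
M: M0=0, M1=-122/47, M2=27/47, M3=0
seg 0: a=-1, c=M0/2=0, d=(M1−M0)/(6·2)=-61/282, b=Δ0−h0·(2M0+M1)/6=667/282
seg 1: a=2, c=M1/2=-61/47, d=(M2−M1)/(6·1)=149/282, b=Δ1−h1·(2M1+M2)/6=-65/282
seg 2: a=1, c=M2/2=27/94, d=(M3−M2)/(6·3)=-3/94, b=Δ2−h2·(2M2+M3)/6=-175/141
t_q=1 → seg 0, τ=1; S=-1+667/282·τ+0·τ²+-61/282·τ³=54/47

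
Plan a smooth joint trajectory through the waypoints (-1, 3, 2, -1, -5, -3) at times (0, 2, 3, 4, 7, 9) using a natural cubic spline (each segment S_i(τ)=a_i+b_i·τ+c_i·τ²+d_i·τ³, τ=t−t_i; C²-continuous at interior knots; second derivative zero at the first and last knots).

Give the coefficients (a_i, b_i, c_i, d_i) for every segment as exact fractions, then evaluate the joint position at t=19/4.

  seg 0: a=-1 b=13460/4719 c=0 d=-2011/9438
  seg 1: a=3 b=1394/4719 c=-2011/1573 d=-80/4719
  seg 2: a=2 b=-992/429 c=-2091/1573 d=3028/4719
  seg 3: a=-1 b=-14374/4719 c=937/1573 d=-1/121
  seg 4: a=-5 b=1439/4719 c=820/1573 d=-410/4719
S(19/4) = -27025/9152

Δ: Δ0=2, Δ1=-1, Δ2=-3, Δ3=-4/3, Δ4=1
row 1: diag=6, rhs=-18; c'=1/6, d'=-3
row 2: denom=4−1·1/6=23/6; d'=(-12−1·-3)/(23/6)=-54/23
row 3: denom=8−1·6/23=178/23; d'=(10−1·-54/23)/(178/23)=142/89
row 4: denom=10−3·69/178=1573/178; d'=(14−3·142/89)/(1573/178)=1640/1573
back: M4=1640/1573
back: M3=142/89−69/178·1640/1573=1874/1573
back: M2=-54/23−6/23·1874/1573=-4182/1573
back: M1=-3−1/6·-4182/1573=-4022/1573
M: M0=0, M1=-4022/1573, M2=-4182/1573, M3=1874/1573, M4=1640/1573, M5=0
seg 0: a=-1, c=M0/2=0, d=(M1−M0)/(6·2)=-2011/9438, b=Δ0−h0·(2M0+M1)/6=13460/4719
seg 1: a=3, c=M1/2=-2011/1573, d=(M2−M1)/(6·1)=-80/4719, b=Δ1−h1·(2M1+M2)/6=1394/4719
seg 2: a=2, c=M2/2=-2091/1573, d=(M3−M2)/(6·1)=3028/4719, b=Δ2−h2·(2M2+M3)/6=-992/429
seg 3: a=-1, c=M3/2=937/1573, d=(M4−M3)/(6·3)=-1/121, b=Δ3−h3·(2M3+M4)/6=-14374/4719
seg 4: a=-5, c=M4/2=820/1573, d=(M5−M4)/(6·2)=-410/4719, b=Δ4−h4·(2M4+M5)/6=1439/4719
t_q=19/4 → seg 3, τ=3/4; S=-1+-14374/4719·τ+937/1573·τ²+-1/121·τ³=-27025/9152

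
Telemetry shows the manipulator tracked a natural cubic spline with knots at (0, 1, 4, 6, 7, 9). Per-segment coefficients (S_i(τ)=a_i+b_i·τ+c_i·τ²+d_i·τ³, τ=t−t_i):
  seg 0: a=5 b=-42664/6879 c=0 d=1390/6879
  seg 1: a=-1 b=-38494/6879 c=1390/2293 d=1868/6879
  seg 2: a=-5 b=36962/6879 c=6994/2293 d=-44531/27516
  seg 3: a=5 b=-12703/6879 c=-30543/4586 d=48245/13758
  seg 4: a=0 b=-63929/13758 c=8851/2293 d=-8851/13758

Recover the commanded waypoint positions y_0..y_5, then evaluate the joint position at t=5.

y_0 = S_0(0) = a_0 = 5
y_1 = S_1(0) = a_1 = -1
y_2 = S_2(0) = a_2 = -5
y_3 = S_3(0) = a_3 = 5
y_4 = S_4(0) = a_4 = 0
y_5 = S_4(2) = 1
t_q=5 is in segment 2 (τ=1); S_2(τ)=16555/9172

y_0=5 y_1=-1 y_2=-5 y_3=5 y_4=0 y_5=1
S(5) = 16555/9172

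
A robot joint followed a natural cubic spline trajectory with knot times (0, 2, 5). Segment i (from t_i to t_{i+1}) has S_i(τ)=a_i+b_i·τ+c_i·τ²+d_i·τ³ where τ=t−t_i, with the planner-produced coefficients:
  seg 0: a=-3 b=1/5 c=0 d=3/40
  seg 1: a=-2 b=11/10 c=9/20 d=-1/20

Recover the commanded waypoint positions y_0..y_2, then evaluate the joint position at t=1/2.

y_0 = S_0(0) = a_0 = -3
y_1 = S_1(0) = a_1 = -2
y_2 = S_1(3) = 4
t_q=1/2 is in segment 0 (τ=1/2); S_0(τ)=-185/64

y_0=-3 y_1=-2 y_2=4
S(1/2) = -185/64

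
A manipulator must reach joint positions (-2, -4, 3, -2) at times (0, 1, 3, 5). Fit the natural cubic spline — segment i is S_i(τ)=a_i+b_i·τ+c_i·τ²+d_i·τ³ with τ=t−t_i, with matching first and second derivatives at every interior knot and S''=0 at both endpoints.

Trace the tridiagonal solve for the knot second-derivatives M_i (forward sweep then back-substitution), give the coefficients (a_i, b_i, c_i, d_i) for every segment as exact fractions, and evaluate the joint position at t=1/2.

Δ: Δ0=-2, Δ1=7/2, Δ2=-5/2
row 1: diag=6, rhs=33; c'=1/3, d'=11/2
row 2: denom=8−2·1/3=22/3; d'=(-36−2·11/2)/(22/3)=-141/22
back: M2=-141/22
back: M1=11/2−1/3·-141/22=84/11
M: M0=0, M1=84/11, M2=-141/22, M3=0
seg 0: a=-2, c=M0/2=0, d=(M1−M0)/(6·1)=14/11, b=Δ0−h0·(2M0+M1)/6=-36/11
seg 1: a=-4, c=M1/2=42/11, d=(M2−M1)/(6·2)=-103/88, b=Δ1−h1·(2M1+M2)/6=6/11
seg 2: a=3, c=M2/2=-141/44, d=(M3−M2)/(6·2)=47/88, b=Δ2−h2·(2M2+M3)/6=39/22
t_q=1/2 → seg 0, τ=1/2; S=-2+-36/11·τ+0·τ²+14/11·τ³=-153/44

  seg 0: a=-2 b=-36/11 c=0 d=14/11
  seg 1: a=-4 b=6/11 c=42/11 d=-103/88
  seg 2: a=3 b=39/22 c=-141/44 d=47/88
S(1/2) = -153/44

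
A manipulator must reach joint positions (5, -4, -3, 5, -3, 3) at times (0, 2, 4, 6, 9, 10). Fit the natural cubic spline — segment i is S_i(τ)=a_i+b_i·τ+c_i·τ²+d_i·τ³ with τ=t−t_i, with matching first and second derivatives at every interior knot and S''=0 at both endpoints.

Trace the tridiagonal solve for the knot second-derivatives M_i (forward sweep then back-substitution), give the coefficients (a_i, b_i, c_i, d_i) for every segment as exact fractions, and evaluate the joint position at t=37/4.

  seg 0: a=5 b=-16312/3003 c=0 d=5597/24024
  seg 1: a=-4 b=-15833/6006 c=5597/4004 d=2045/24024
  seg 2: a=-3 b=1706/429 c=3821/2002 d=-11393/12012
  seg 3: a=5 b=53/231 c=-3786/1001 d=769/819
  seg 4: a=-3 b=8672/3003 c=4673/1001 d=-4673/3003
S(37/4) = -18401/9152

Δ: Δ0=-9/2, Δ1=1/2, Δ2=4, Δ3=-8/3, Δ4=6
row 1: diag=8, rhs=30; c'=1/4, d'=15/4
row 2: denom=8−2·1/4=15/2; d'=(21−2·15/4)/(15/2)=9/5
row 3: denom=10−2·4/15=142/15; d'=(-40−2·9/5)/(142/15)=-327/71
row 4: denom=8−3·45/142=1001/142; d'=(52−3·-327/71)/(1001/142)=9346/1001
back: M4=9346/1001
back: M3=-327/71−45/142·9346/1001=-7572/1001
back: M2=9/5−4/15·-7572/1001=3821/1001
back: M1=15/4−1/4·3821/1001=5597/2002
M: M0=0, M1=5597/2002, M2=3821/1001, M3=-7572/1001, M4=9346/1001, M5=0
seg 0: a=5, c=M0/2=0, d=(M1−M0)/(6·2)=5597/24024, b=Δ0−h0·(2M0+M1)/6=-16312/3003
seg 1: a=-4, c=M1/2=5597/4004, d=(M2−M1)/(6·2)=2045/24024, b=Δ1−h1·(2M1+M2)/6=-15833/6006
seg 2: a=-3, c=M2/2=3821/2002, d=(M3−M2)/(6·2)=-11393/12012, b=Δ2−h2·(2M2+M3)/6=1706/429
seg 3: a=5, c=M3/2=-3786/1001, d=(M4−M3)/(6·3)=769/819, b=Δ3−h3·(2M3+M4)/6=53/231
seg 4: a=-3, c=M4/2=4673/1001, d=(M5−M4)/(6·1)=-4673/3003, b=Δ4−h4·(2M4+M5)/6=8672/3003
t_q=37/4 → seg 4, τ=1/4; S=-3+8672/3003·τ+4673/1001·τ²+-4673/3003·τ³=-18401/9152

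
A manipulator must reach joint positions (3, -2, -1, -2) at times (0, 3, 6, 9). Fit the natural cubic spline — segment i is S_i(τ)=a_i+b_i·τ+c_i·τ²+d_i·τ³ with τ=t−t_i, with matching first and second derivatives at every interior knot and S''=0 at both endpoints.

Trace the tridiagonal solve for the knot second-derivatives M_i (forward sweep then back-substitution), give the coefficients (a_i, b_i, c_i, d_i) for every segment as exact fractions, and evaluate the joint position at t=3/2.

Δ: Δ0=-5/3, Δ1=1/3, Δ2=-1/3
row 1: diag=12, rhs=12; c'=1/4, d'=1
row 2: denom=12−3·1/4=45/4; d'=(-4−3·1)/(45/4)=-28/45
back: M2=-28/45
back: M1=1−1/4·-28/45=52/45
M: M0=0, M1=52/45, M2=-28/45, M3=0
seg 0: a=3, c=M0/2=0, d=(M1−M0)/(6·3)=26/405, b=Δ0−h0·(2M0+M1)/6=-101/45
seg 1: a=-2, c=M1/2=26/45, d=(M2−M1)/(6·3)=-8/81, b=Δ1−h1·(2M1+M2)/6=-23/45
seg 2: a=-1, c=M2/2=-14/45, d=(M3−M2)/(6·3)=14/405, b=Δ2−h2·(2M2+M3)/6=13/45
t_q=3/2 → seg 0, τ=3/2; S=3+-101/45·τ+0·τ²+26/405·τ³=-3/20

  seg 0: a=3 b=-101/45 c=0 d=26/405
  seg 1: a=-2 b=-23/45 c=26/45 d=-8/81
  seg 2: a=-1 b=13/45 c=-14/45 d=14/405
S(3/2) = -3/20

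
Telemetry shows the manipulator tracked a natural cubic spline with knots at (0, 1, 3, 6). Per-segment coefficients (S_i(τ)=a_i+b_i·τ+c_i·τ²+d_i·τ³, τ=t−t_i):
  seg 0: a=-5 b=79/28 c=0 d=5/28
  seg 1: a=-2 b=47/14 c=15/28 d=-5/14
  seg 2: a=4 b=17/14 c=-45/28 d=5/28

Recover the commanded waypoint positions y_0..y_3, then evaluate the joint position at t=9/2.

y_0=-5 y_1=-2 y_2=4 y_3=-2
S(9/2) = 629/224

y_0 = S_0(0) = a_0 = -5
y_1 = S_1(0) = a_1 = -2
y_2 = S_2(0) = a_2 = 4
y_3 = S_2(3) = -2
t_q=9/2 is in segment 2 (τ=3/2); S_2(τ)=629/224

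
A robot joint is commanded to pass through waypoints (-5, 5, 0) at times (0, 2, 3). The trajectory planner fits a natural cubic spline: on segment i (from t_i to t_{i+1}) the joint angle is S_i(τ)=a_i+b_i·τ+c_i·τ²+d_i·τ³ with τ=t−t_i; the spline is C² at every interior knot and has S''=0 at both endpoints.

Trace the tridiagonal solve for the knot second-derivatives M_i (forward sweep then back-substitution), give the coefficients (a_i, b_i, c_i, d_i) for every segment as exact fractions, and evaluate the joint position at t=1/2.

  seg 0: a=-5 b=25/3 c=0 d=-5/6
  seg 1: a=5 b=-5/3 c=-5 d=5/3
S(1/2) = -15/16

Δ: Δ0=5, Δ1=-5
row 1: diag=6, rhs=-60; c'=1/6, d'=-10
back: M1=-10
M: M0=0, M1=-10, M2=0
seg 0: a=-5, c=M0/2=0, d=(M1−M0)/(6·2)=-5/6, b=Δ0−h0·(2M0+M1)/6=25/3
seg 1: a=5, c=M1/2=-5, d=(M2−M1)/(6·1)=5/3, b=Δ1−h1·(2M1+M2)/6=-5/3
t_q=1/2 → seg 0, τ=1/2; S=-5+25/3·τ+0·τ²+-5/6·τ³=-15/16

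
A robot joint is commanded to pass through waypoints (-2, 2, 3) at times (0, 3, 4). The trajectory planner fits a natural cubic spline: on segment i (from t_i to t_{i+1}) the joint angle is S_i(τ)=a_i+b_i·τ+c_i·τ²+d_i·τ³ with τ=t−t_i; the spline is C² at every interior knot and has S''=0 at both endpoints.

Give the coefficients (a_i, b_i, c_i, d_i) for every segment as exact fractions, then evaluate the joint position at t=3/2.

Δ: Δ0=4/3, Δ1=1
row 1: diag=8, rhs=-2; c'=1/8, d'=-1/4
back: M1=-1/4
M: M0=0, M1=-1/4, M2=0
seg 0: a=-2, c=M0/2=0, d=(M1−M0)/(6·3)=-1/72, b=Δ0−h0·(2M0+M1)/6=35/24
seg 1: a=2, c=M1/2=-1/8, d=(M2−M1)/(6·1)=1/24, b=Δ1−h1·(2M1+M2)/6=13/12
t_q=3/2 → seg 0, τ=3/2; S=-2+35/24·τ+0·τ²+-1/72·τ³=9/64

  seg 0: a=-2 b=35/24 c=0 d=-1/72
  seg 1: a=2 b=13/12 c=-1/8 d=1/24
S(3/2) = 9/64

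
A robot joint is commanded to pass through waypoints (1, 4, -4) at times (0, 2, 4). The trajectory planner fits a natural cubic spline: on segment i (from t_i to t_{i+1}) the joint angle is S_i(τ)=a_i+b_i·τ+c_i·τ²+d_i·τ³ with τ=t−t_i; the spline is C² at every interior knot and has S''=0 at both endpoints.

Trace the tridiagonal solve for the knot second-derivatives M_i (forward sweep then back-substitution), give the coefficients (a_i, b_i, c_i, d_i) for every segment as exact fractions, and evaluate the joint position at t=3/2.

  seg 0: a=1 b=23/8 c=0 d=-11/32
  seg 1: a=4 b=-5/4 c=-33/16 d=11/32
S(3/2) = 1063/256

Δ: Δ0=3/2, Δ1=-4
row 1: diag=8, rhs=-33; c'=1/4, d'=-33/8
back: M1=-33/8
M: M0=0, M1=-33/8, M2=0
seg 0: a=1, c=M0/2=0, d=(M1−M0)/(6·2)=-11/32, b=Δ0−h0·(2M0+M1)/6=23/8
seg 1: a=4, c=M1/2=-33/16, d=(M2−M1)/(6·2)=11/32, b=Δ1−h1·(2M1+M2)/6=-5/4
t_q=3/2 → seg 0, τ=3/2; S=1+23/8·τ+0·τ²+-11/32·τ³=1063/256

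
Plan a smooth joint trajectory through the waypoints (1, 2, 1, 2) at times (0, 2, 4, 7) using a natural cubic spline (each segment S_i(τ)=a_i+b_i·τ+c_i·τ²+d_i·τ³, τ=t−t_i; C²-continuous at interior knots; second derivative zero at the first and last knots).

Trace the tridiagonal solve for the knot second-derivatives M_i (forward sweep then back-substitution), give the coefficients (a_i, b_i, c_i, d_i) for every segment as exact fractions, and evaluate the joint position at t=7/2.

Δ: Δ0=1/2, Δ1=-1/2, Δ2=1/3
row 1: diag=8, rhs=-6; c'=1/4, d'=-3/4
row 2: denom=10−2·1/4=19/2; d'=(5−2·-3/4)/(19/2)=13/19
back: M2=13/19
back: M1=-3/4−1/4·13/19=-35/38
M: M0=0, M1=-35/38, M2=13/19, M3=0
seg 0: a=1, c=M0/2=0, d=(M1−M0)/(6·2)=-35/456, b=Δ0−h0·(2M0+M1)/6=46/57
seg 1: a=2, c=M1/2=-35/76, d=(M2−M1)/(6·2)=61/456, b=Δ1−h1·(2M1+M2)/6=-13/114
seg 2: a=1, c=M2/2=13/38, d=(M3−M2)/(6·3)=-13/342, b=Δ2−h2·(2M2+M3)/6=-20/57
t_q=7/2 → seg 1, τ=3/2; S=2+-13/114·τ+-35/76·τ²+61/456·τ³=1513/1216

  seg 0: a=1 b=46/57 c=0 d=-35/456
  seg 1: a=2 b=-13/114 c=-35/76 d=61/456
  seg 2: a=1 b=-20/57 c=13/38 d=-13/342
S(7/2) = 1513/1216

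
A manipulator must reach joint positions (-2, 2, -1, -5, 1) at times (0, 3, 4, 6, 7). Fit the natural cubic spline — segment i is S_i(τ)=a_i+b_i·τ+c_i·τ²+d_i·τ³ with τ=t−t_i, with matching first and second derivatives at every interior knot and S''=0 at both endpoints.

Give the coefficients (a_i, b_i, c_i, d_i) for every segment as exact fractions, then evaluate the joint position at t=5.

Δ: Δ0=4/3, Δ1=-3, Δ2=-2, Δ3=6
row 1: diag=8, rhs=-26; c'=1/8, d'=-13/4
row 2: denom=6−1·1/8=47/8; d'=(6−1·-13/4)/(47/8)=74/47
row 3: denom=6−2·16/47=250/47; d'=(48−2·74/47)/(250/47)=1054/125
back: M3=1054/125
back: M2=74/47−16/47·1054/125=-162/125
back: M1=-13/4−1/8·-162/125=-386/125
M: M0=0, M1=-386/125, M2=-162/125, M3=1054/125, M4=0
seg 0: a=-2, c=M0/2=0, d=(M1−M0)/(6·3)=-193/1125, b=Δ0−h0·(2M0+M1)/6=1079/375
seg 1: a=2, c=M1/2=-193/125, d=(M2−M1)/(6·1)=112/375, b=Δ1−h1·(2M1+M2)/6=-658/375
seg 2: a=-1, c=M2/2=-81/125, d=(M3−M2)/(6·2)=304/375, b=Δ2−h2·(2M2+M3)/6=-296/75
seg 3: a=-5, c=M3/2=527/125, d=(M4−M3)/(6·1)=-527/375, b=Δ3−h3·(2M3+M4)/6=1196/375
t_q=5 → seg 2, τ=1; S=-1+-296/75·τ+-81/125·τ²+304/375·τ³=-598/125

  seg 0: a=-2 b=1079/375 c=0 d=-193/1125
  seg 1: a=2 b=-658/375 c=-193/125 d=112/375
  seg 2: a=-1 b=-296/75 c=-81/125 d=304/375
  seg 3: a=-5 b=1196/375 c=527/125 d=-527/375
S(5) = -598/125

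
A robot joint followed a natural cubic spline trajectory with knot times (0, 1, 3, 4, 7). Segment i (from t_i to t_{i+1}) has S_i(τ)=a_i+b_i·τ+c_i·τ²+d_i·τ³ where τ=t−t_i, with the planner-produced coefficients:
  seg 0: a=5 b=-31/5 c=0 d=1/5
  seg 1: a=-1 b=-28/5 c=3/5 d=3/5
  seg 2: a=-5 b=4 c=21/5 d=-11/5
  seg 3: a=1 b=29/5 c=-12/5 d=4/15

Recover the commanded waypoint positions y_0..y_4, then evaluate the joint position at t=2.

y_0 = S_0(0) = a_0 = 5
y_1 = S_1(0) = a_1 = -1
y_2 = S_2(0) = a_2 = -5
y_3 = S_3(0) = a_3 = 1
y_4 = S_3(3) = 4
t_q=2 is in segment 1 (τ=1); S_1(τ)=-27/5

y_0=5 y_1=-1 y_2=-5 y_3=1 y_4=4
S(2) = -27/5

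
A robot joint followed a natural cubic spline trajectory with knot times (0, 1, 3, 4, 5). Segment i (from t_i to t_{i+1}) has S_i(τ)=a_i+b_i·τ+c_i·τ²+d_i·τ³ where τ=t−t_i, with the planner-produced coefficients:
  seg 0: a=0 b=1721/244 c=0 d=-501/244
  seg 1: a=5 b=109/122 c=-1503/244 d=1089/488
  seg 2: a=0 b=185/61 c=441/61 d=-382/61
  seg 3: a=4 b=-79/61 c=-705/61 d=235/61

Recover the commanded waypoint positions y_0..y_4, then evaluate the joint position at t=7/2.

y_0 = S_0(0) = a_0 = 0
y_1 = S_1(0) = a_1 = 5
y_2 = S_2(0) = a_2 = 0
y_3 = S_3(0) = a_3 = 4
y_4 = S_3(1) = -5
t_q=7/2 is in segment 2 (τ=1/2); S_2(τ)=155/61

y_0=0 y_1=5 y_2=0 y_3=4 y_4=-5
S(7/2) = 155/61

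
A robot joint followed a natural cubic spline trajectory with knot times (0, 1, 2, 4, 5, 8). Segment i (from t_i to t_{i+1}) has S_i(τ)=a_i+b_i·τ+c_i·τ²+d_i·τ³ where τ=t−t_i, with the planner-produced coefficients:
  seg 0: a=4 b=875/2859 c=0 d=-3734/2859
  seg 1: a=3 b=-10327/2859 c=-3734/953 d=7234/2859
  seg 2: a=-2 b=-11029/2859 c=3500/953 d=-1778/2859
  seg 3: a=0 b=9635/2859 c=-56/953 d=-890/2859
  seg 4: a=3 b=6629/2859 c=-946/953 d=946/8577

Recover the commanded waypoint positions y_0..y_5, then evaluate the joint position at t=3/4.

y_0=4 y_1=3 y_2=-2 y_3=0 y_4=3 y_5=4
S(3/4) = 112181/30496

y_0 = S_0(0) = a_0 = 4
y_1 = S_1(0) = a_1 = 3
y_2 = S_2(0) = a_2 = -2
y_3 = S_3(0) = a_3 = 0
y_4 = S_4(0) = a_4 = 3
y_5 = S_4(3) = 4
t_q=3/4 is in segment 0 (τ=3/4); S_0(τ)=112181/30496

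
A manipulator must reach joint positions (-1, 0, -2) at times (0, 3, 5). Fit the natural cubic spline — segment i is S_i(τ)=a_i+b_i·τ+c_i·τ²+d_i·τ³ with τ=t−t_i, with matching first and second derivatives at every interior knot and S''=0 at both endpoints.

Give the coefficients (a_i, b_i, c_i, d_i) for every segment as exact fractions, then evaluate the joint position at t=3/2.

  seg 0: a=-1 b=11/15 c=0 d=-2/45
  seg 1: a=0 b=-7/15 c=-2/5 d=1/15
S(3/2) = -1/20

Δ: Δ0=1/3, Δ1=-1
row 1: diag=10, rhs=-8; c'=1/5, d'=-4/5
back: M1=-4/5
M: M0=0, M1=-4/5, M2=0
seg 0: a=-1, c=M0/2=0, d=(M1−M0)/(6·3)=-2/45, b=Δ0−h0·(2M0+M1)/6=11/15
seg 1: a=0, c=M1/2=-2/5, d=(M2−M1)/(6·2)=1/15, b=Δ1−h1·(2M1+M2)/6=-7/15
t_q=3/2 → seg 0, τ=3/2; S=-1+11/15·τ+0·τ²+-2/45·τ³=-1/20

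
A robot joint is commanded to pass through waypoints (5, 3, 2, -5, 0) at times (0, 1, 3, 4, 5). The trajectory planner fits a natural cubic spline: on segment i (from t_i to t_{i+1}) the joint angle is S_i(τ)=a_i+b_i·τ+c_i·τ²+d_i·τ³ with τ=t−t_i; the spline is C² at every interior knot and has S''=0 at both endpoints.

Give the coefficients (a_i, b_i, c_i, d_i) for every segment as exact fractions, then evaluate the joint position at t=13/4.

  seg 0: a=5 b=-709/244 c=0 d=221/244
  seg 1: a=3 b=-23/122 c=663/244 d=-701/488
  seg 2: a=2 b=-400/61 c=-360/61 d=333/61
  seg 3: a=-5 b=-121/61 c=639/61 d=-213/61
S(13/4) = 301/3904

Δ: Δ0=-2, Δ1=-1/2, Δ2=-7, Δ3=5
row 1: diag=6, rhs=9; c'=1/3, d'=3/2
row 2: denom=6−2·1/3=16/3; d'=(-39−2·3/2)/(16/3)=-63/8
row 3: denom=4−1·3/16=61/16; d'=(72−1·-63/8)/(61/16)=1278/61
back: M3=1278/61
back: M2=-63/8−3/16·1278/61=-720/61
back: M1=3/2−1/3·-720/61=663/122
M: M0=0, M1=663/122, M2=-720/61, M3=1278/61, M4=0
seg 0: a=5, c=M0/2=0, d=(M1−M0)/(6·1)=221/244, b=Δ0−h0·(2M0+M1)/6=-709/244
seg 1: a=3, c=M1/2=663/244, d=(M2−M1)/(6·2)=-701/488, b=Δ1−h1·(2M1+M2)/6=-23/122
seg 2: a=2, c=M2/2=-360/61, d=(M3−M2)/(6·1)=333/61, b=Δ2−h2·(2M2+M3)/6=-400/61
seg 3: a=-5, c=M3/2=639/61, d=(M4−M3)/(6·1)=-213/61, b=Δ3−h3·(2M3+M4)/6=-121/61
t_q=13/4 → seg 2, τ=1/4; S=2+-400/61·τ+-360/61·τ²+333/61·τ³=301/3904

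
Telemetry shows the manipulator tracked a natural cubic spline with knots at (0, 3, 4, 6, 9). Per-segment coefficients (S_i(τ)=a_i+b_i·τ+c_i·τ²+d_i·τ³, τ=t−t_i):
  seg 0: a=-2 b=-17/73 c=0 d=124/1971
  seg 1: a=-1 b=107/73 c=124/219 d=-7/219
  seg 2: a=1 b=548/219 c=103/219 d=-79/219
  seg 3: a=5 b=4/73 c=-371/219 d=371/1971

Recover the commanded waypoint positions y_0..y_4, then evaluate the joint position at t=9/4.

y_0=-2 y_1=-1 y_2=1 y_3=5 y_4=-5
S(9/4) = -2111/1168

y_0 = S_0(0) = a_0 = -2
y_1 = S_1(0) = a_1 = -1
y_2 = S_2(0) = a_2 = 1
y_3 = S_3(0) = a_3 = 5
y_4 = S_3(3) = -5
t_q=9/4 is in segment 0 (τ=9/4); S_0(τ)=-2111/1168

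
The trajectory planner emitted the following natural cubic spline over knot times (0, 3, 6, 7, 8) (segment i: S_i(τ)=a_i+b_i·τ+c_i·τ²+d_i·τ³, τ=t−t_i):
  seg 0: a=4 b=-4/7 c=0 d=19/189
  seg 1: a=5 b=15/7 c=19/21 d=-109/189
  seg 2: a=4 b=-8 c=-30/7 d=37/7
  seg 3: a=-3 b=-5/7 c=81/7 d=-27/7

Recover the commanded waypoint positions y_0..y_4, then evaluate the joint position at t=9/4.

y_0 = S_0(0) = a_0 = 4
y_1 = S_1(0) = a_1 = 5
y_2 = S_2(0) = a_2 = 4
y_3 = S_3(0) = a_3 = -3
y_4 = S_3(1) = 4
t_q=9/4 is in segment 0 (τ=9/4); S_0(τ)=247/64

y_0=4 y_1=5 y_2=4 y_3=-3 y_4=4
S(9/4) = 247/64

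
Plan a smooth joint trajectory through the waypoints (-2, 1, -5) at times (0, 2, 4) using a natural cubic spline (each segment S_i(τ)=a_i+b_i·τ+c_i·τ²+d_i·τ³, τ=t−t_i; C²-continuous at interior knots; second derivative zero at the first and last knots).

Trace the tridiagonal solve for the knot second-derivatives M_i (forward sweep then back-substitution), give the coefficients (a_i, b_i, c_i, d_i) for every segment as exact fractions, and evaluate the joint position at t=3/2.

Δ: Δ0=3/2, Δ1=-3
row 1: diag=8, rhs=-27; c'=1/4, d'=-27/8
back: M1=-27/8
M: M0=0, M1=-27/8, M2=0
seg 0: a=-2, c=M0/2=0, d=(M1−M0)/(6·2)=-9/32, b=Δ0−h0·(2M0+M1)/6=21/8
seg 1: a=1, c=M1/2=-27/16, d=(M2−M1)/(6·2)=9/32, b=Δ1−h1·(2M1+M2)/6=-3/4
t_q=3/2 → seg 0, τ=3/2; S=-2+21/8·τ+0·τ²+-9/32·τ³=253/256

  seg 0: a=-2 b=21/8 c=0 d=-9/32
  seg 1: a=1 b=-3/4 c=-27/16 d=9/32
S(3/2) = 253/256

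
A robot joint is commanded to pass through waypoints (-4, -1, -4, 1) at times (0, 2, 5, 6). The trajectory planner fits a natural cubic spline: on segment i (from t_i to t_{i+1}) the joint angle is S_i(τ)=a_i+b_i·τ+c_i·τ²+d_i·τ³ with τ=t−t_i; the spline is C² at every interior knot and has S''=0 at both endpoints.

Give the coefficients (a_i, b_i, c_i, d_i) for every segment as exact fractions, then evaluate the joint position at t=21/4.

Δ: Δ0=3/2, Δ1=-1, Δ2=5
row 1: diag=10, rhs=-15; c'=3/10, d'=-3/2
row 2: denom=8−3·3/10=71/10; d'=(36−3·-3/2)/(71/10)=405/71
back: M2=405/71
back: M1=-3/2−3/10·405/71=-228/71
M: M0=0, M1=-228/71, M2=405/71, M3=0
seg 0: a=-4, c=M0/2=0, d=(M1−M0)/(6·2)=-19/71, b=Δ0−h0·(2M0+M1)/6=365/142
seg 1: a=-1, c=M1/2=-114/71, d=(M2−M1)/(6·3)=211/426, b=Δ1−h1·(2M1+M2)/6=-91/142
seg 2: a=-4, c=M2/2=405/142, d=(M3−M2)/(6·1)=-135/142, b=Δ2−h2·(2M2+M3)/6=220/71
t_q=21/4 → seg 2, τ=1/4; S=-4+220/71·τ+405/142·τ²+-135/142·τ³=-27827/9088

  seg 0: a=-4 b=365/142 c=0 d=-19/71
  seg 1: a=-1 b=-91/142 c=-114/71 d=211/426
  seg 2: a=-4 b=220/71 c=405/142 d=-135/142
S(21/4) = -27827/9088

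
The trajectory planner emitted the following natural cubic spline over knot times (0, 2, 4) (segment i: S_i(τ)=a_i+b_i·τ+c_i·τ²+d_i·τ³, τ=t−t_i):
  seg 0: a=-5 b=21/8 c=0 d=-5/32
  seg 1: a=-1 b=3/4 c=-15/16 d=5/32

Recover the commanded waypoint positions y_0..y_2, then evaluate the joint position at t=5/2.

y_0=-5 y_1=-1 y_2=-2
S(5/2) = -215/256

y_0 = S_0(0) = a_0 = -5
y_1 = S_1(0) = a_1 = -1
y_2 = S_1(2) = -2
t_q=5/2 is in segment 1 (τ=1/2); S_1(τ)=-215/256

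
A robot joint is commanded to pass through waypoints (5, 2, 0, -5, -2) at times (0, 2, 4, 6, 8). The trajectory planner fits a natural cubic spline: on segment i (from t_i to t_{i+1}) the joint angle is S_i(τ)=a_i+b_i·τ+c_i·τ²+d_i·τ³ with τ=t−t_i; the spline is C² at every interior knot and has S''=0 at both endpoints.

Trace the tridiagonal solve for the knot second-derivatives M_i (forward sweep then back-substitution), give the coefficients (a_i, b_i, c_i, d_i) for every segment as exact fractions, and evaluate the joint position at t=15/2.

Δ: Δ0=-3/2, Δ1=-1, Δ2=-5/2, Δ3=3/2
row 1: diag=8, rhs=3; c'=1/4, d'=3/8
row 2: denom=8−2·1/4=15/2; d'=(-9−2·3/8)/(15/2)=-13/10
row 3: denom=8−2·4/15=112/15; d'=(24−2·-13/10)/(112/15)=57/16
back: M3=57/16
back: M2=-13/10−4/15·57/16=-9/4
back: M1=3/8−1/4·-9/4=15/16
M: M0=0, M1=15/16, M2=-9/4, M3=57/16, M4=0
seg 0: a=5, c=M0/2=0, d=(M1−M0)/(6·2)=5/64, b=Δ0−h0·(2M0+M1)/6=-29/16
seg 1: a=2, c=M1/2=15/32, d=(M2−M1)/(6·2)=-17/64, b=Δ1−h1·(2M1+M2)/6=-7/8
seg 2: a=0, c=M2/2=-9/8, d=(M3−M2)/(6·2)=31/64, b=Δ2−h2·(2M2+M3)/6=-35/16
seg 3: a=-5, c=M3/2=57/32, d=(M4−M3)/(6·2)=-19/64, b=Δ3−h3·(2M3+M4)/6=-7/8
t_q=15/2 → seg 3, τ=3/2; S=-5+-7/8·τ+57/32·τ²+-19/64·τ³=-1693/512

  seg 0: a=5 b=-29/16 c=0 d=5/64
  seg 1: a=2 b=-7/8 c=15/32 d=-17/64
  seg 2: a=0 b=-35/16 c=-9/8 d=31/64
  seg 3: a=-5 b=-7/8 c=57/32 d=-19/64
S(15/2) = -1693/512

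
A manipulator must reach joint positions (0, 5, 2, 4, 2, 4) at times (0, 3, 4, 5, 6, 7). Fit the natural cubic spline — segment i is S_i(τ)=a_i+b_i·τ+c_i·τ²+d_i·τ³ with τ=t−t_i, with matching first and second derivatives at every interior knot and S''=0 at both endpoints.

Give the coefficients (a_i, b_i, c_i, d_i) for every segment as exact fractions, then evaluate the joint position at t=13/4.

Δ: Δ0=5/3, Δ1=-3, Δ2=2, Δ3=-2, Δ4=2
row 1: diag=8, rhs=-28; c'=1/8, d'=-7/2
row 2: denom=4−1·1/8=31/8; d'=(30−1·-7/2)/(31/8)=268/31
row 3: denom=4−1·8/31=116/31; d'=(-24−1·268/31)/(116/31)=-253/29
row 4: denom=4−1·31/116=433/116; d'=(24−1·-253/29)/(433/116)=3796/433
back: M4=3796/433
back: M3=-253/29−31/116·3796/433=-4792/433
back: M2=268/31−8/31·-4792/433=4980/433
back: M1=-7/2−1/8·4980/433=-2138/433
M: M0=0, M1=-2138/433, M2=4980/433, M3=-4792/433, M4=3796/433, M5=0
seg 0: a=0, c=M0/2=0, d=(M1−M0)/(6·3)=-1069/3897, b=Δ0−h0·(2M0+M1)/6=5372/1299
seg 1: a=5, c=M1/2=-1069/433, d=(M2−M1)/(6·1)=3559/1299, b=Δ1−h1·(2M1+M2)/6=-4249/1299
seg 2: a=2, c=M2/2=2490/433, d=(M3−M2)/(6·1)=-4886/1299, b=Δ2−h2·(2M2+M3)/6=14/1299
seg 3: a=4, c=M3/2=-2396/433, d=(M4−M3)/(6·1)=4294/1299, b=Δ3−h3·(2M3+M4)/6=296/1299
seg 4: a=2, c=M4/2=1898/433, d=(M5−M4)/(6·1)=-1898/1299, b=Δ4−h4·(2M4+M5)/6=-1198/1299
t_q=13/4 → seg 1, τ=1/4; S=5+-4249/1299·τ+-1069/433·τ²+3559/1299·τ³=112809/27712

  seg 0: a=0 b=5372/1299 c=0 d=-1069/3897
  seg 1: a=5 b=-4249/1299 c=-1069/433 d=3559/1299
  seg 2: a=2 b=14/1299 c=2490/433 d=-4886/1299
  seg 3: a=4 b=296/1299 c=-2396/433 d=4294/1299
  seg 4: a=2 b=-1198/1299 c=1898/433 d=-1898/1299
S(13/4) = 112809/27712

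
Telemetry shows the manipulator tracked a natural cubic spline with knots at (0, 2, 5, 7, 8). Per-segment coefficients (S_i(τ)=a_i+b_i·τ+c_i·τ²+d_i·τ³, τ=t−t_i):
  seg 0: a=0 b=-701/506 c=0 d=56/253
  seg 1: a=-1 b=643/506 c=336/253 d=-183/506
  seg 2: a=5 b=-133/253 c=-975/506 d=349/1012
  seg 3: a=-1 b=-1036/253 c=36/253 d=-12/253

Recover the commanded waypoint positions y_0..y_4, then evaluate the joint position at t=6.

y_0 = S_0(0) = a_0 = 0
y_1 = S_1(0) = a_1 = -1
y_2 = S_2(0) = a_2 = 5
y_3 = S_3(0) = a_3 = -1
y_4 = S_3(1) = -5
t_q=6 is in segment 2 (τ=1); S_2(τ)=2927/1012

y_0=0 y_1=-1 y_2=5 y_3=-1 y_4=-5
S(6) = 2927/1012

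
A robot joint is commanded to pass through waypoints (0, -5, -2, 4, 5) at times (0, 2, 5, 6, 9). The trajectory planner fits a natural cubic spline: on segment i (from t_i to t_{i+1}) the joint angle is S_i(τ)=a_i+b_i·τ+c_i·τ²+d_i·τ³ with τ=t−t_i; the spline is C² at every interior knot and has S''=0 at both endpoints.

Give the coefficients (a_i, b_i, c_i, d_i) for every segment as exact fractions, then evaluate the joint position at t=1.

Δ: Δ0=-5/2, Δ1=1, Δ2=6, Δ3=1/3
row 1: diag=10, rhs=21; c'=3/10, d'=21/10
row 2: denom=8−3·3/10=71/10; d'=(30−3·21/10)/(71/10)=237/71
row 3: denom=8−1·10/71=558/71; d'=(-34−1·237/71)/(558/71)=-2651/558
back: M3=-2651/558
back: M2=237/71−10/71·-2651/558=1118/279
back: M1=21/10−3/10·1118/279=167/186
M: M0=0, M1=167/186, M2=1118/279, M3=-2651/558, M4=0
seg 0: a=0, c=M0/2=0, d=(M1−M0)/(6·2)=167/2232, b=Δ0−h0·(2M0+M1)/6=-781/279
seg 1: a=-5, c=M1/2=167/372, d=(M2−M1)/(6·3)=1735/10044, b=Δ1−h1·(2M1+M2)/6=-1061/558
seg 2: a=-2, c=M2/2=559/279, d=(M3−M2)/(6·1)=-181/124, b=Δ2−h2·(2M2+M3)/6=6089/1116
seg 3: a=4, c=M3/2=-2651/1116, d=(M4−M3)/(6·3)=2651/10044, b=Δ3−h3·(2M3+M4)/6=2837/558
t_q=1 → seg 0, τ=1; S=0+-781/279·τ+0·τ²+167/2232·τ³=-2027/744

  seg 0: a=0 b=-781/279 c=0 d=167/2232
  seg 1: a=-5 b=-1061/558 c=167/372 d=1735/10044
  seg 2: a=-2 b=6089/1116 c=559/279 d=-181/124
  seg 3: a=4 b=2837/558 c=-2651/1116 d=2651/10044
S(1) = -2027/744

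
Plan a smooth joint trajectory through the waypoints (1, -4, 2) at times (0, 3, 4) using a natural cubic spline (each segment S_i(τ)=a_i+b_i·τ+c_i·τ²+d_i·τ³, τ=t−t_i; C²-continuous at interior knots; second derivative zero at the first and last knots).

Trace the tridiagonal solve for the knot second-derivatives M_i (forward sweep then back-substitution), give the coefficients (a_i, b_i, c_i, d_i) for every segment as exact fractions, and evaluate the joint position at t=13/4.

Δ: Δ0=-5/3, Δ1=6
row 1: diag=8, rhs=46; c'=1/8, d'=23/4
back: M1=23/4
M: M0=0, M1=23/4, M2=0
seg 0: a=1, c=M0/2=0, d=(M1−M0)/(6·3)=23/72, b=Δ0−h0·(2M0+M1)/6=-109/24
seg 1: a=-4, c=M1/2=23/8, d=(M2−M1)/(6·1)=-23/24, b=Δ1−h1·(2M1+M2)/6=49/12
t_q=13/4 → seg 1, τ=1/4; S=-4+49/12·τ+23/8·τ²+-23/24·τ³=-1441/512

  seg 0: a=1 b=-109/24 c=0 d=23/72
  seg 1: a=-4 b=49/12 c=23/8 d=-23/24
S(13/4) = -1441/512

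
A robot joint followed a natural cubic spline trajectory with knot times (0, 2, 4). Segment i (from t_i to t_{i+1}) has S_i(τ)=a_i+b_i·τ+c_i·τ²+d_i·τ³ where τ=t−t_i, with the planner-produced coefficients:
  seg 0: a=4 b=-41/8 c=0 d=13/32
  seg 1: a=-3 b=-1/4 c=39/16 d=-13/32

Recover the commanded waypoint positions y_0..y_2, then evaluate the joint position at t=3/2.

y_0=4 y_1=-3 y_2=3
S(3/2) = -593/256

y_0 = S_0(0) = a_0 = 4
y_1 = S_1(0) = a_1 = -3
y_2 = S_1(2) = 3
t_q=3/2 is in segment 0 (τ=3/2); S_0(τ)=-593/256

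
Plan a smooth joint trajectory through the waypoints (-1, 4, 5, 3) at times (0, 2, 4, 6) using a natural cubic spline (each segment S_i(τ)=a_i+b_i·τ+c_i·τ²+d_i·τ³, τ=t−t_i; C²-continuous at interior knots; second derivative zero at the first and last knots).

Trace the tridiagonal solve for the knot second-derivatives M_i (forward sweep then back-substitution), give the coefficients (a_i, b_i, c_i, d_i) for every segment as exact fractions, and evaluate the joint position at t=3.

Δ: Δ0=5/2, Δ1=1/2, Δ2=-1
row 1: diag=8, rhs=-12; c'=1/4, d'=-3/2
row 2: denom=8−2·1/4=15/2; d'=(-9−2·-3/2)/(15/2)=-4/5
back: M2=-4/5
back: M1=-3/2−1/4·-4/5=-13/10
M: M0=0, M1=-13/10, M2=-4/5, M3=0
seg 0: a=-1, c=M0/2=0, d=(M1−M0)/(6·2)=-13/120, b=Δ0−h0·(2M0+M1)/6=44/15
seg 1: a=4, c=M1/2=-13/20, d=(M2−M1)/(6·2)=1/24, b=Δ1−h1·(2M1+M2)/6=49/30
seg 2: a=5, c=M2/2=-2/5, d=(M3−M2)/(6·2)=1/15, b=Δ2−h2·(2M2+M3)/6=-7/15
t_q=3 → seg 1, τ=1; S=4+49/30·τ+-13/20·τ²+1/24·τ³=201/40

  seg 0: a=-1 b=44/15 c=0 d=-13/120
  seg 1: a=4 b=49/30 c=-13/20 d=1/24
  seg 2: a=5 b=-7/15 c=-2/5 d=1/15
S(3) = 201/40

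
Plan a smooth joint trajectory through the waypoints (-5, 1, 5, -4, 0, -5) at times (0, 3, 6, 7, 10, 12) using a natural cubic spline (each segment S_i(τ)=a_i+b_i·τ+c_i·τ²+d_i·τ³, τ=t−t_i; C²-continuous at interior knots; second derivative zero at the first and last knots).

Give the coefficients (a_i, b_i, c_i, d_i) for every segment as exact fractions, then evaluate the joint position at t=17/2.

  seg 0: a=-5 b=1243/1346 c=0 d=161/1346
  seg 1: a=1 b=2795/673 c=1449/1346 d=-24427/36342
  seg 2: a=5 b=-10143/1346 c=-10040/2019 d=14167/4038
  seg 3: a=-4 b=-14044/2019 c=22421/4038 d=-33791/36342
  seg 4: a=0 b=5065/4038 c=-1895/673 d=1895/4038
S(17/2) = -54689/10768

Δ: Δ0=2, Δ1=4/3, Δ2=-9, Δ3=4/3, Δ4=-5/2
row 1: diag=12, rhs=-4; c'=1/4, d'=-1/3
row 2: denom=8−3·1/4=29/4; d'=(-62−3·-1/3)/(29/4)=-244/29
row 3: denom=8−1·4/29=228/29; d'=(62−1·-244/29)/(228/29)=1021/114
row 4: denom=10−3·29/76=673/76; d'=(-23−3·1021/114)/(673/76)=-3790/673
back: M4=-3790/673
back: M3=1021/114−29/76·-3790/673=22421/2019
back: M2=-244/29−4/29·22421/2019=-20080/2019
back: M1=-1/3−1/4·-20080/2019=1449/673
M: M0=0, M1=1449/673, M2=-20080/2019, M3=22421/2019, M4=-3790/673, M5=0
seg 0: a=-5, c=M0/2=0, d=(M1−M0)/(6·3)=161/1346, b=Δ0−h0·(2M0+M1)/6=1243/1346
seg 1: a=1, c=M1/2=1449/1346, d=(M2−M1)/(6·3)=-24427/36342, b=Δ1−h1·(2M1+M2)/6=2795/673
seg 2: a=5, c=M2/2=-10040/2019, d=(M3−M2)/(6·1)=14167/4038, b=Δ2−h2·(2M2+M3)/6=-10143/1346
seg 3: a=-4, c=M3/2=22421/4038, d=(M4−M3)/(6·3)=-33791/36342, b=Δ3−h3·(2M3+M4)/6=-14044/2019
seg 4: a=0, c=M4/2=-1895/673, d=(M5−M4)/(6·2)=1895/4038, b=Δ4−h4·(2M4+M5)/6=5065/4038
t_q=17/2 → seg 3, τ=3/2; S=-4+-14044/2019·τ+22421/4038·τ²+-33791/36342·τ³=-54689/10768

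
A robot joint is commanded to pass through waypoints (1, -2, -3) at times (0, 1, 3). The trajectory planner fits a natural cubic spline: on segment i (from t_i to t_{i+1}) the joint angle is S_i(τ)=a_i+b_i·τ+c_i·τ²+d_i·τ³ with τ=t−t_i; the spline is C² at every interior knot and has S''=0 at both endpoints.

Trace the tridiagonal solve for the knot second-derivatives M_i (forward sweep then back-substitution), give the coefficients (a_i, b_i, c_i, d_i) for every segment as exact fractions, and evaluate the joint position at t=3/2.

  seg 0: a=1 b=-41/12 c=0 d=5/12
  seg 1: a=-2 b=-13/6 c=5/4 d=-5/24
S(3/2) = -179/64

Δ: Δ0=-3, Δ1=-1/2
row 1: diag=6, rhs=15; c'=1/3, d'=5/2
back: M1=5/2
M: M0=0, M1=5/2, M2=0
seg 0: a=1, c=M0/2=0, d=(M1−M0)/(6·1)=5/12, b=Δ0−h0·(2M0+M1)/6=-41/12
seg 1: a=-2, c=M1/2=5/4, d=(M2−M1)/(6·2)=-5/24, b=Δ1−h1·(2M1+M2)/6=-13/6
t_q=3/2 → seg 1, τ=1/2; S=-2+-13/6·τ+5/4·τ²+-5/24·τ³=-179/64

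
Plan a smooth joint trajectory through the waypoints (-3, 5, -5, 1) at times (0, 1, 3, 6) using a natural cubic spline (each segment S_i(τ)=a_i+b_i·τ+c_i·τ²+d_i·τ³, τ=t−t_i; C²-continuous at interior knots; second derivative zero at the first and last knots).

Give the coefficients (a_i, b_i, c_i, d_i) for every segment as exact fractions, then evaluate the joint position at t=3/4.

  seg 0: a=-3 b=74/7 c=0 d=-18/7
  seg 1: a=5 b=20/7 c=-54/7 d=53/28
  seg 2: a=-5 b=-37/7 c=51/14 d=-17/42
S(3/4) = 123/32

Δ: Δ0=8, Δ1=-5, Δ2=2
row 1: diag=6, rhs=-78; c'=1/3, d'=-13
row 2: denom=10−2·1/3=28/3; d'=(42−2·-13)/(28/3)=51/7
back: M2=51/7
back: M1=-13−1/3·51/7=-108/7
M: M0=0, M1=-108/7, M2=51/7, M3=0
seg 0: a=-3, c=M0/2=0, d=(M1−M0)/(6·1)=-18/7, b=Δ0−h0·(2M0+M1)/6=74/7
seg 1: a=5, c=M1/2=-54/7, d=(M2−M1)/(6·2)=53/28, b=Δ1−h1·(2M1+M2)/6=20/7
seg 2: a=-5, c=M2/2=51/14, d=(M3−M2)/(6·3)=-17/42, b=Δ2−h2·(2M2+M3)/6=-37/7
t_q=3/4 → seg 0, τ=3/4; S=-3+74/7·τ+0·τ²+-18/7·τ³=123/32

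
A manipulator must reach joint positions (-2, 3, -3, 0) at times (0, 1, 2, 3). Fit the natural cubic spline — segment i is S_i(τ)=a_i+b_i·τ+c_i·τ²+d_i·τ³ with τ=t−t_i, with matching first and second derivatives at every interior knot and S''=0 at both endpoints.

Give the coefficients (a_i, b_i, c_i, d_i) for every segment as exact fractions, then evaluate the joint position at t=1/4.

Δ: Δ0=5, Δ1=-6, Δ2=3
row 1: diag=4, rhs=-66; c'=1/4, d'=-33/2
row 2: denom=4−1·1/4=15/4; d'=(54−1·-33/2)/(15/4)=94/5
back: M2=94/5
back: M1=-33/2−1/4·94/5=-106/5
M: M0=0, M1=-106/5, M2=94/5, M3=0
seg 0: a=-2, c=M0/2=0, d=(M1−M0)/(6·1)=-53/15, b=Δ0−h0·(2M0+M1)/6=128/15
seg 1: a=3, c=M1/2=-53/5, d=(M2−M1)/(6·1)=20/3, b=Δ1−h1·(2M1+M2)/6=-31/15
seg 2: a=-3, c=M2/2=47/5, d=(M3−M2)/(6·1)=-47/15, b=Δ2−h2·(2M2+M3)/6=-49/15
t_q=1/4 → seg 0, τ=1/4; S=-2+128/15·τ+0·τ²+-53/15·τ³=5/64

  seg 0: a=-2 b=128/15 c=0 d=-53/15
  seg 1: a=3 b=-31/15 c=-53/5 d=20/3
  seg 2: a=-3 b=-49/15 c=47/5 d=-47/15
S(1/4) = 5/64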